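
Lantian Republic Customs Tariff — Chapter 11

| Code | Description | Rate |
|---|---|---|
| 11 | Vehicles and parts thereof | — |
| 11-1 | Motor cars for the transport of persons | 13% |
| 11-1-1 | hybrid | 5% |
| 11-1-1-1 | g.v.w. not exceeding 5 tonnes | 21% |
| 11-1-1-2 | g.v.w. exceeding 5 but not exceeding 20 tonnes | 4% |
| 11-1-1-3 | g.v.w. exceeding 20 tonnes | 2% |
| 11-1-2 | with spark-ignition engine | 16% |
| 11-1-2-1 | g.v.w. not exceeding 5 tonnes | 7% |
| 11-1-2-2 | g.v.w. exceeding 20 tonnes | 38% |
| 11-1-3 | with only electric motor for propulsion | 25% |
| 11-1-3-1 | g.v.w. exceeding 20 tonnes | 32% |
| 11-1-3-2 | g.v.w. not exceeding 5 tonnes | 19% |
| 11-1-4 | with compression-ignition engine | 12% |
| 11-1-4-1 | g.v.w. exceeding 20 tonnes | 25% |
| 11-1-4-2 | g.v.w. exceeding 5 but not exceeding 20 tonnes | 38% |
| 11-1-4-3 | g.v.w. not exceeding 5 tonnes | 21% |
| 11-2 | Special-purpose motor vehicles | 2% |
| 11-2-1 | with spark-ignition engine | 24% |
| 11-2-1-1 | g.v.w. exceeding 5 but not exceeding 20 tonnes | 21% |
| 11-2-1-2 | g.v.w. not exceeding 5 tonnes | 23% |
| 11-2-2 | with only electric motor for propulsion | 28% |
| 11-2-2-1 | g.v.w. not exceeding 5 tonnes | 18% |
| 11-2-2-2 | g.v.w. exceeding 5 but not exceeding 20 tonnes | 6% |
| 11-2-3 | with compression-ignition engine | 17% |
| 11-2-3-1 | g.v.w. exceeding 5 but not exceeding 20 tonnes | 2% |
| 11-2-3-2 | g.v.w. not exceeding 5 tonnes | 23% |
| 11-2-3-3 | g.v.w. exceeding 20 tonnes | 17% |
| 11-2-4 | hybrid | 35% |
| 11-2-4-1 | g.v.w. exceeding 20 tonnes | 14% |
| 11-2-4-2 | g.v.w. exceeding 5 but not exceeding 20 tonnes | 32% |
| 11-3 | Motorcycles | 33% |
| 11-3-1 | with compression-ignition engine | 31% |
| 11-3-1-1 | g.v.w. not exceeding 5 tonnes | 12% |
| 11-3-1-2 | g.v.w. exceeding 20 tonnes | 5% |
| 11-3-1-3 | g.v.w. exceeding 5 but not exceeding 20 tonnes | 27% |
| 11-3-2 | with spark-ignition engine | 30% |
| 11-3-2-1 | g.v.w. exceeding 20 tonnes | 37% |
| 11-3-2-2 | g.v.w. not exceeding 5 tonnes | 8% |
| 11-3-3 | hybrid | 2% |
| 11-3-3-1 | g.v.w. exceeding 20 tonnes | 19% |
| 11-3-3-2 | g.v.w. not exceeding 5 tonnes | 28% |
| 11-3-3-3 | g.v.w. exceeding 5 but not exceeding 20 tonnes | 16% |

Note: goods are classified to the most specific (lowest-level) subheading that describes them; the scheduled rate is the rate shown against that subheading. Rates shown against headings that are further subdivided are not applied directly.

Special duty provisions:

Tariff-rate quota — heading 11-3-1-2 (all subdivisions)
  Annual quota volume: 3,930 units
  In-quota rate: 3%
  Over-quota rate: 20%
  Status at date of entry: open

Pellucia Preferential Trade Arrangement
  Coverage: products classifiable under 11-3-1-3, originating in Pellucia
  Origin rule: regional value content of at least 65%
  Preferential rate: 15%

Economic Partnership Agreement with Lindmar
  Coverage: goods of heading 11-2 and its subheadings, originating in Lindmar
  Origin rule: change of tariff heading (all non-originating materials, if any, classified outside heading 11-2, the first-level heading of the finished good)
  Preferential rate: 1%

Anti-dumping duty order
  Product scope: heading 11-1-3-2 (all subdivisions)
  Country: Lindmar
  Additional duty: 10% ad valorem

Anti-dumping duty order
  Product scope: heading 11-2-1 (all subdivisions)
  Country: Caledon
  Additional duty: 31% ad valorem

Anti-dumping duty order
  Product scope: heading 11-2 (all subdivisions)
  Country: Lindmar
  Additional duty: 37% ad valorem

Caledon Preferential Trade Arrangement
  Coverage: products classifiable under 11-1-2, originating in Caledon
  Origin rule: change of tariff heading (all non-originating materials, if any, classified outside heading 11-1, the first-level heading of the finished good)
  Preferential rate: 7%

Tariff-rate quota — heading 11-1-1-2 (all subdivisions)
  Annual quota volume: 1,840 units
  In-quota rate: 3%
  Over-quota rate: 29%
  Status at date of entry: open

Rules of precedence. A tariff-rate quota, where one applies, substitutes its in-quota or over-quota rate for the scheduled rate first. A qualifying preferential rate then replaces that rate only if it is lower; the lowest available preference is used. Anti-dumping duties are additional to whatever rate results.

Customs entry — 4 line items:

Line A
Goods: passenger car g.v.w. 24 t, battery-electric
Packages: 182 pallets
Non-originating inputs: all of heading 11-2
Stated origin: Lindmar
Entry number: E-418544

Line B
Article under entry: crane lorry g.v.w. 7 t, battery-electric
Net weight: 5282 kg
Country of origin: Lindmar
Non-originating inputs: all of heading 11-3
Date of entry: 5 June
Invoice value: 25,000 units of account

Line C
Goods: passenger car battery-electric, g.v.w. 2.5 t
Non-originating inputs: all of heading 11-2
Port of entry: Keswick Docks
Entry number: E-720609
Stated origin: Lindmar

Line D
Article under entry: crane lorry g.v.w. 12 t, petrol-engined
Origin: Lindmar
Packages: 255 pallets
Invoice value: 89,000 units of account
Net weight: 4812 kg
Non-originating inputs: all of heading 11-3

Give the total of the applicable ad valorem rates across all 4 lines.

137%

Line A: passenger car → 11-1; battery-electric → 11-1-3; g.v.w. 24 t → 11-1-3-1. Scheduled 32%. Lindmar agreement on 11-2: 11-1-3-1 not covered. → 32%.
Line B: crane lorry → 11-2; battery-electric → 11-2-2; g.v.w. 7 t → 11-2-2-2. Scheduled 6%. Lindmar agreement on 11-2: CTH met → 1% available; preferential 1%; anti-dumping (Lindmar, 11-2): +37%; total 1% + 37% = 38%. → 38%.
Line C: passenger car → 11-1; battery-electric → 11-1-3; g.v.w. 2.5 t → 11-1-3-2. Scheduled 19%. Lindmar agreement on 11-2: 11-1-3-2 not covered; anti-dumping (Lindmar, 11-1-3-2): +10%; total 19% + 10% = 29%. → 29%.
Line D: crane lorry → 11-2; petrol-engined → 11-2-1; g.v.w. 12 t → 11-2-1-1. Scheduled 21%. Lindmar agreement on 11-2: CTH met → 1% available; preferential 1%; anti-dumping (Lindmar, 11-2): +37%; total 1% + 37% = 38%. → 38%.
Sum: 32% + 38% + 29% + 38% = 137%.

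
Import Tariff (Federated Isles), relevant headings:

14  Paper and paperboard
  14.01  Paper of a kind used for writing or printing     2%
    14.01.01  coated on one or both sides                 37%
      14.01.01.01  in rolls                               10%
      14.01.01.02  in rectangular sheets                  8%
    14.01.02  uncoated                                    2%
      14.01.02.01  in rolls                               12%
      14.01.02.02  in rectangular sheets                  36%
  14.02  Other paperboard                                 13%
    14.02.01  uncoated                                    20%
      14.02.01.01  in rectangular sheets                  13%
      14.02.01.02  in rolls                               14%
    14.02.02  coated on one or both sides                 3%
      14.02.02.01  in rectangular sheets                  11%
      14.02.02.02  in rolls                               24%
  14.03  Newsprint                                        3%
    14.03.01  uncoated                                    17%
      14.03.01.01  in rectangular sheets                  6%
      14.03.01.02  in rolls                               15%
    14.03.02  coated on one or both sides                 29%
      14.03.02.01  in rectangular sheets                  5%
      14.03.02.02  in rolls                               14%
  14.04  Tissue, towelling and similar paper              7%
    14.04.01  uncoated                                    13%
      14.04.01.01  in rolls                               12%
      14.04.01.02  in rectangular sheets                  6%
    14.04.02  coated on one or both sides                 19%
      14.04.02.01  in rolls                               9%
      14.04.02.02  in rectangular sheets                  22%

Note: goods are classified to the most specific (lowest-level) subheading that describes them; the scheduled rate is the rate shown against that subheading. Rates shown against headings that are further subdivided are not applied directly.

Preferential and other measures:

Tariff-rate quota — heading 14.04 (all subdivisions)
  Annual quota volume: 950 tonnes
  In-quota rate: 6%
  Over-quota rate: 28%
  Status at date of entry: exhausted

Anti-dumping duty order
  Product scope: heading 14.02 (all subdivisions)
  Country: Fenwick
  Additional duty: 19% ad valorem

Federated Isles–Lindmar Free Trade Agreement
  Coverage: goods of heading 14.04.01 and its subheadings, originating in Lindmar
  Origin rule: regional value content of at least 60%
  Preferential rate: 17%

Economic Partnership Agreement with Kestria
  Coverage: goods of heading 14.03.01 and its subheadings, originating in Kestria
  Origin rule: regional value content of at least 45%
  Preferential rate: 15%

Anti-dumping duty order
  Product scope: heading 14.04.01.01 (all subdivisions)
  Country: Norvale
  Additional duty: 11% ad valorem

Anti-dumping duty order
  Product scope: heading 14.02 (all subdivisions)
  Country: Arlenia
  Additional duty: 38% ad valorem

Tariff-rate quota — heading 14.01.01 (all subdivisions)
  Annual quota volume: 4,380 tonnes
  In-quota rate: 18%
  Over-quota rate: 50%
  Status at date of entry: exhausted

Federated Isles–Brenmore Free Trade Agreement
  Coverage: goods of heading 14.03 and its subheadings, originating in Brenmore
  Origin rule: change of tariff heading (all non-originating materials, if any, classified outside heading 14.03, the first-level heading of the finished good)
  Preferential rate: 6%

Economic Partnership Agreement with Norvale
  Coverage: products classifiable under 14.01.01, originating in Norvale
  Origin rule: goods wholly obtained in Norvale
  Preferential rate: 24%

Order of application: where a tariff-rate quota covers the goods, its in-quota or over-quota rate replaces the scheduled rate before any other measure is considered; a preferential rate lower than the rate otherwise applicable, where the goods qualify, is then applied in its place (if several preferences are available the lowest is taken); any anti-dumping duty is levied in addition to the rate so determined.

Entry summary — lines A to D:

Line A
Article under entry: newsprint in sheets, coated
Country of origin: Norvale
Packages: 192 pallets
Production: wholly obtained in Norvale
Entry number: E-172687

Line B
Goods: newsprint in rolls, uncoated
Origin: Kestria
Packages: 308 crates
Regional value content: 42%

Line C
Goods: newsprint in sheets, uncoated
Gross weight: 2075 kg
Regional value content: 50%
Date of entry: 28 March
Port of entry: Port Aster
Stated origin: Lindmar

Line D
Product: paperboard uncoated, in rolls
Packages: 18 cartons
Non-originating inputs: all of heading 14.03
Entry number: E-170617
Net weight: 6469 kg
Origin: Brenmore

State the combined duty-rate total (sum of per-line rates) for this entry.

40%

Line A: newsprint → 14.03; coated → 14.03.02; in sheets → 14.03.02.01. Scheduled 5%. Norvale agreement on 14.01.01: 14.03.02.01 not covered. → 5%.
Line B: newsprint → 14.03; uncoated → 14.03.01; in rolls → 14.03.01.02. Scheduled 15%. Kestria agreement on 14.03.01: RVC < 45%. → 15%.
Line C: newsprint → 14.03; uncoated → 14.03.01; in sheets → 14.03.01.01. Scheduled 6%. Lindmar agreement on 14.04.01: 14.03.01.01 not covered. → 6%.
Line D: paperboard → 14.02; uncoated → 14.02.01; in rolls → 14.02.01.02. Scheduled 14%. Brenmore agreement on 14.03: 14.02.01.02 not covered. → 14%.
Sum: 5% + 15% + 6% + 14% = 40%.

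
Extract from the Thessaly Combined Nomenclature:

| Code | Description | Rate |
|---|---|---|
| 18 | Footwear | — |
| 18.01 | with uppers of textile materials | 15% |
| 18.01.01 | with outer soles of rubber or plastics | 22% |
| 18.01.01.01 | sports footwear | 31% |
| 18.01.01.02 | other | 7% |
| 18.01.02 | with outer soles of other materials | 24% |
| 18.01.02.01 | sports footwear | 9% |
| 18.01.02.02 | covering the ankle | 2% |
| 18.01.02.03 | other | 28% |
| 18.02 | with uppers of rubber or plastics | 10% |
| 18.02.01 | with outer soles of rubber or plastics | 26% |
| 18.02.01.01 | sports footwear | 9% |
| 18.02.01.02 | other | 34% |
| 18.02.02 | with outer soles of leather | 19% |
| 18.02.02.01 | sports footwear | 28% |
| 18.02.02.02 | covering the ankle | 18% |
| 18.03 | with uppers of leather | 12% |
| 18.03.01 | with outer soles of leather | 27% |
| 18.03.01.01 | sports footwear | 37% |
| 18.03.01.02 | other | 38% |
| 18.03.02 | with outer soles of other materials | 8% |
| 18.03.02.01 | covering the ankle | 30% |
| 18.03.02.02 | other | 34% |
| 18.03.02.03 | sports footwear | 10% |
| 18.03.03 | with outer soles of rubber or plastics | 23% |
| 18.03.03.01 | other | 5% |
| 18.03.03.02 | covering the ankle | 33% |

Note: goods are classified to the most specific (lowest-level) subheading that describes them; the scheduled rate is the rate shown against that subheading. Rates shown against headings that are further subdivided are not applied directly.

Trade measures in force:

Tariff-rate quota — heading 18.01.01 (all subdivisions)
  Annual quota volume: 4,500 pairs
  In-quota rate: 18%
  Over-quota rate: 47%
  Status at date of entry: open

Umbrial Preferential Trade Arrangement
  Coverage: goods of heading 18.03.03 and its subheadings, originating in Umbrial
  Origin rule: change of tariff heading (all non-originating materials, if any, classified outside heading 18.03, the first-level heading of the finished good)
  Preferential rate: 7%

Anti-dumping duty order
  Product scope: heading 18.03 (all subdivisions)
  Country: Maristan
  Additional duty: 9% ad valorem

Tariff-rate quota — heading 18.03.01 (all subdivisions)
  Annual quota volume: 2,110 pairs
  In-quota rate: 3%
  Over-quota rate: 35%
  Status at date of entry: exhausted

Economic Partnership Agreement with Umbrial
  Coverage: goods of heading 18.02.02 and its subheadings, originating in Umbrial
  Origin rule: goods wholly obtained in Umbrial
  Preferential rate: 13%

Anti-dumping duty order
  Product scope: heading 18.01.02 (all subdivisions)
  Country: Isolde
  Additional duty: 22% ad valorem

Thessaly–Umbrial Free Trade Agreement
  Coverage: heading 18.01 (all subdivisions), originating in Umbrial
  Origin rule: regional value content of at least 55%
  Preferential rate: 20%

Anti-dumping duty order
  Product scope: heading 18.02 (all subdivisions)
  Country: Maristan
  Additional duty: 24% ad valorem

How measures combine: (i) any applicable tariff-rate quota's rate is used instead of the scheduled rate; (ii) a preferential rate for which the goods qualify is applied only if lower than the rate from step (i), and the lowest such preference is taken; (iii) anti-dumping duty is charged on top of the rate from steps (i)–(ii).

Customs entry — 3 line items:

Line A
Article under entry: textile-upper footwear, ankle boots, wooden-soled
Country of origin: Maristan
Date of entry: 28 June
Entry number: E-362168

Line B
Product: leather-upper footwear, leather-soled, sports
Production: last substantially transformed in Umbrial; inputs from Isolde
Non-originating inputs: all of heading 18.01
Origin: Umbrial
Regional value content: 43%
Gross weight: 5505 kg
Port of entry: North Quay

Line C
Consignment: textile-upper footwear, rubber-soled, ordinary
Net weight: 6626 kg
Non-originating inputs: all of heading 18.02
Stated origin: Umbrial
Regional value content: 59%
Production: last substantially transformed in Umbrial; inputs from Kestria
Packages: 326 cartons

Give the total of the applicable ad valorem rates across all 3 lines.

55%

Line A: textile-upper → 18.01; wooden-soled → 18.01.02; ankle boots → 18.01.02.02. Scheduled 2%. No special measure applies. → 2%.
Line B: leather-upper → 18.03; leather-soled → 18.03.01; sports → 18.03.01.01. Scheduled 37%. quota on 18.03.01 exhausted → over-quota 35%; Umbrial agreement on 18.03.03: 18.03.01.01 not covered; Umbrial agreement on 18.02.02: 18.03.01.01 not covered; Umbrial agreement on 18.01: 18.03.01.01 not covered. → 35%.
Line C: textile-upper → 18.01; rubber-soled → 18.01.01; ordinary → 18.01.01.02. Scheduled 7%. quota on 18.01.01 open → in-quota 18%; Umbrial agreement on 18.03.03: 18.01.01.02 not covered; Umbrial agreement on 18.02.02: 18.01.01.02 not covered; Umbrial agreement on 18.01: RVC ≥ 55% → 20% available; preference 20% not lower than 18% → no reduction. → 18%.
Sum: 2% + 35% + 18% = 55%.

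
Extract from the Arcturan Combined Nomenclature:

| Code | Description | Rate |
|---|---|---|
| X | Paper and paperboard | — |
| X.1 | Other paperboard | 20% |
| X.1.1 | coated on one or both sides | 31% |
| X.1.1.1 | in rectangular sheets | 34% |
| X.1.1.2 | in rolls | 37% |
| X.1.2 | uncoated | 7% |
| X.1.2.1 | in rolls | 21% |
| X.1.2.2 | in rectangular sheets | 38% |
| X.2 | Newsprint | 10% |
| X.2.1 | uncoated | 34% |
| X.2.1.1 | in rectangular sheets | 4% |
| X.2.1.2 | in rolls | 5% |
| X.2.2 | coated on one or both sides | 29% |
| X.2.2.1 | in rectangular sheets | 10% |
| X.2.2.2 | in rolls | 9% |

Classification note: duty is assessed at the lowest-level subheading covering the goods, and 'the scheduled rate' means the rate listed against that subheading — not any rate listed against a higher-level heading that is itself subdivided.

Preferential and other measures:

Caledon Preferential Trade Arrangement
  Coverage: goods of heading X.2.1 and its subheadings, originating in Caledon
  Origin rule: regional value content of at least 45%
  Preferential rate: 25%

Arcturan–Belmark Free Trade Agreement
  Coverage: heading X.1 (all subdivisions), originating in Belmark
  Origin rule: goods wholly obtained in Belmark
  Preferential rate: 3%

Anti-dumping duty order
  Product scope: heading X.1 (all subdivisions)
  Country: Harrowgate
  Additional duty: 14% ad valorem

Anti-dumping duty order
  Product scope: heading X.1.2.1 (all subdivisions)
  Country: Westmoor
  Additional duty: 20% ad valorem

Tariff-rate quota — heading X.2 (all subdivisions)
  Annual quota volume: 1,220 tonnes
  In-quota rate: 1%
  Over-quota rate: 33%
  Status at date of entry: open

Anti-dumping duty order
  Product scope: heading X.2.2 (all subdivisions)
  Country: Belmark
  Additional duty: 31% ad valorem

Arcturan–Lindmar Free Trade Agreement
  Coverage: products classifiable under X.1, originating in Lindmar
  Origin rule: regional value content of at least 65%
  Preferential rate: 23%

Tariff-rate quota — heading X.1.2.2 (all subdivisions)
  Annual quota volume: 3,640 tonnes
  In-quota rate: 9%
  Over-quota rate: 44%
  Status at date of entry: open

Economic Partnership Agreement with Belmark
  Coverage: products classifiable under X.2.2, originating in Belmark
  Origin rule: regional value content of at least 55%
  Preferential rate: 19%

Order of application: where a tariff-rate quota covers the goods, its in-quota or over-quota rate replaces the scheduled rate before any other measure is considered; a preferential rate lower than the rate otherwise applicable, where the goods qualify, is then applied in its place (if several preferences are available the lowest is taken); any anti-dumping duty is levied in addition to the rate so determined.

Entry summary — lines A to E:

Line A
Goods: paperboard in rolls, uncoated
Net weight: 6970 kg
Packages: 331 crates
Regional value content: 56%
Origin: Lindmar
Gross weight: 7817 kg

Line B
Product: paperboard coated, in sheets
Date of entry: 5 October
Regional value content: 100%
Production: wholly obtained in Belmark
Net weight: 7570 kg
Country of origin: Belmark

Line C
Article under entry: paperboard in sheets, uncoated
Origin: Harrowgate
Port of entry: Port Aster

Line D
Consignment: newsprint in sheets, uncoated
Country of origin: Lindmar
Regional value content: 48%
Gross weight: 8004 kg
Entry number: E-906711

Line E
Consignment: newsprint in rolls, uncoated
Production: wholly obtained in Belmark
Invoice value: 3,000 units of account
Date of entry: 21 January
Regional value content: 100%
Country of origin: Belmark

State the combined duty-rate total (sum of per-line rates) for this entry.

49%

Line A: paperboard → X.1; uncoated → X.1.2; in rolls → X.1.2.1. Scheduled 21%. Lindmar agreement on X.1: RVC < 65%. → 21%.
Line B: paperboard → X.1; coated → X.1.1; in sheets → X.1.1.1. Scheduled 34%. Belmark agreement on X.1: wholly obtained → 3% available; Belmark agreement on X.2.2: X.1.1.1 not covered; preferential 3%. → 3%.
Line C: paperboard → X.1; uncoated → X.1.2; in sheets → X.1.2.2. Scheduled 38%. quota on X.1.2.2 open → in-quota 9%; anti-dumping (Harrowgate, X.1): +14%; total 9% + 14% = 23%. → 23%.
Line D: newsprint → X.2; uncoated → X.2.1; in sheets → X.2.1.1. Scheduled 4%. quota on X.2 open → in-quota 1%; Lindmar agreement on X.1: X.2.1.1 not covered. → 1%.
Line E: newsprint → X.2; uncoated → X.2.1; in rolls → X.2.1.2. Scheduled 5%. quota on X.2 open → in-quota 1%; Belmark agreement on X.1: X.2.1.2 not covered; Belmark agreement on X.2.2: X.2.1.2 not covered. → 1%.
Sum: 21% + 3% + 23% + 1% + 1% = 49%.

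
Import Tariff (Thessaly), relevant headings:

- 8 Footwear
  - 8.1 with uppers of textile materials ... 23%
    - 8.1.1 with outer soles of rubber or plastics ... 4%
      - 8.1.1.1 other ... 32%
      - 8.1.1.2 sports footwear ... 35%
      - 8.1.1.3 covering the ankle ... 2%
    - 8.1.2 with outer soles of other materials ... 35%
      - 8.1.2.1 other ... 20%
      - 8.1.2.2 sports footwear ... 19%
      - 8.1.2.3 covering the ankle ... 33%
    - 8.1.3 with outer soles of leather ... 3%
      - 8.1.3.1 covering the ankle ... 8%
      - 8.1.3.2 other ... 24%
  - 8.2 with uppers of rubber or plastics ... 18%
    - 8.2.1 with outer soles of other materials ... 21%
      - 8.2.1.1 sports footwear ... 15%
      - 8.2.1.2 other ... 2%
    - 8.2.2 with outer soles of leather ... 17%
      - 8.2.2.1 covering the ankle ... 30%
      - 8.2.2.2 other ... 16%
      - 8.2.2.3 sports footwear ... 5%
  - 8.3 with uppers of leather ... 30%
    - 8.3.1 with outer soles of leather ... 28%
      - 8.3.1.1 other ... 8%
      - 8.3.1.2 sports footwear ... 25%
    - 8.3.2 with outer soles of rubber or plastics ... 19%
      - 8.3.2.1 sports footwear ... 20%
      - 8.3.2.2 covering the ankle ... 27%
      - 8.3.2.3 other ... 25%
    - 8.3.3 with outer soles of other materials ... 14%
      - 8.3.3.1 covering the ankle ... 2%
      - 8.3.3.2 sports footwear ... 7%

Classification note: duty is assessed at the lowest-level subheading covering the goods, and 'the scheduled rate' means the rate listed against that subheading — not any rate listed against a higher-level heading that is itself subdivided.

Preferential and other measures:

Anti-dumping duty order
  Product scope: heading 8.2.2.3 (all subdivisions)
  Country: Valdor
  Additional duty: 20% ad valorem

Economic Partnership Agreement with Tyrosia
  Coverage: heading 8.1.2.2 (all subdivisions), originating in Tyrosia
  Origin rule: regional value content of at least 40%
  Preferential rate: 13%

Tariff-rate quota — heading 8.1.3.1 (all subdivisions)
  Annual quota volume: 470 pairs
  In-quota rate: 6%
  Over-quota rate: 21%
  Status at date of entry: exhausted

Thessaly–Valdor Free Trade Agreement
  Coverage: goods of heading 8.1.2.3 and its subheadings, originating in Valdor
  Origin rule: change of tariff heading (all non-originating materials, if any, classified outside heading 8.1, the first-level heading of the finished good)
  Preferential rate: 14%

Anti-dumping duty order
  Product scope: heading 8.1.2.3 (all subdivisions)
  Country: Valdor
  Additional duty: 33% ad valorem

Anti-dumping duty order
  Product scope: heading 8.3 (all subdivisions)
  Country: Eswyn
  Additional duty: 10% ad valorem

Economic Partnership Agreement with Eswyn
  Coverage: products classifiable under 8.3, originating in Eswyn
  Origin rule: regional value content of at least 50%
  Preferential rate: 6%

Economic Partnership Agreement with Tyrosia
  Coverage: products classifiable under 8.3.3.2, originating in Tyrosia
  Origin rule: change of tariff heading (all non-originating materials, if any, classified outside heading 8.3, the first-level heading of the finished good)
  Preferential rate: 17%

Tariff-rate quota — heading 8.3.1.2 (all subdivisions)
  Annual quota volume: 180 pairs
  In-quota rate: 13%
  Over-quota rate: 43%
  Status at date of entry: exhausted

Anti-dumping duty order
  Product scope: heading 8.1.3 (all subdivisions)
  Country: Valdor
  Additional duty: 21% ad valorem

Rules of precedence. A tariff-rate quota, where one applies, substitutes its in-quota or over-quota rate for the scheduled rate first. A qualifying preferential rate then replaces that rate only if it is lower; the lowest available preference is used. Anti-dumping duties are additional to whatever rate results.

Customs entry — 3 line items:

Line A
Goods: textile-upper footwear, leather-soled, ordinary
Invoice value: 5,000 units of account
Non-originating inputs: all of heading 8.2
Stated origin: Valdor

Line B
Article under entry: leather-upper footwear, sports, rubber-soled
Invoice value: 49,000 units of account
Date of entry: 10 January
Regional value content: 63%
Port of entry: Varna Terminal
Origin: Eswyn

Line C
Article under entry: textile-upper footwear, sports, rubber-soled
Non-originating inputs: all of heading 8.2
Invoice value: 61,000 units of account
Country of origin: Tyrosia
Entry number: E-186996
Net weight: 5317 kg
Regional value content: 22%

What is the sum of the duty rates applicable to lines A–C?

96%

Line A: textile-upper → 8.1; leather-soled → 8.1.3; ordinary → 8.1.3.2. Scheduled 24%. Valdor agreement on 8.1.2.3: 8.1.3.2 not covered; anti-dumping (Valdor, 8.1.3): +21%; total 24% + 21% = 45%. → 45%.
Line B: leather-upper → 8.3; rubber-soled → 8.3.2; sports → 8.3.2.1. Scheduled 20%. Eswyn agreement on 8.3: RVC ≥ 50% → 6% available; preferential 6%; anti-dumping (Eswyn, 8.3): +10%; total 6% + 10% = 16%. → 16%.
Line C: textile-upper → 8.1; rubber-soled → 8.1.1; sports → 8.1.1.2. Scheduled 35%. Tyrosia agreement on 8.1.2.2: 8.1.1.2 not covered; Tyrosia agreement on 8.3.3.2: 8.1.1.2 not covered. → 35%.
Sum: 45% + 16% + 35% = 96%.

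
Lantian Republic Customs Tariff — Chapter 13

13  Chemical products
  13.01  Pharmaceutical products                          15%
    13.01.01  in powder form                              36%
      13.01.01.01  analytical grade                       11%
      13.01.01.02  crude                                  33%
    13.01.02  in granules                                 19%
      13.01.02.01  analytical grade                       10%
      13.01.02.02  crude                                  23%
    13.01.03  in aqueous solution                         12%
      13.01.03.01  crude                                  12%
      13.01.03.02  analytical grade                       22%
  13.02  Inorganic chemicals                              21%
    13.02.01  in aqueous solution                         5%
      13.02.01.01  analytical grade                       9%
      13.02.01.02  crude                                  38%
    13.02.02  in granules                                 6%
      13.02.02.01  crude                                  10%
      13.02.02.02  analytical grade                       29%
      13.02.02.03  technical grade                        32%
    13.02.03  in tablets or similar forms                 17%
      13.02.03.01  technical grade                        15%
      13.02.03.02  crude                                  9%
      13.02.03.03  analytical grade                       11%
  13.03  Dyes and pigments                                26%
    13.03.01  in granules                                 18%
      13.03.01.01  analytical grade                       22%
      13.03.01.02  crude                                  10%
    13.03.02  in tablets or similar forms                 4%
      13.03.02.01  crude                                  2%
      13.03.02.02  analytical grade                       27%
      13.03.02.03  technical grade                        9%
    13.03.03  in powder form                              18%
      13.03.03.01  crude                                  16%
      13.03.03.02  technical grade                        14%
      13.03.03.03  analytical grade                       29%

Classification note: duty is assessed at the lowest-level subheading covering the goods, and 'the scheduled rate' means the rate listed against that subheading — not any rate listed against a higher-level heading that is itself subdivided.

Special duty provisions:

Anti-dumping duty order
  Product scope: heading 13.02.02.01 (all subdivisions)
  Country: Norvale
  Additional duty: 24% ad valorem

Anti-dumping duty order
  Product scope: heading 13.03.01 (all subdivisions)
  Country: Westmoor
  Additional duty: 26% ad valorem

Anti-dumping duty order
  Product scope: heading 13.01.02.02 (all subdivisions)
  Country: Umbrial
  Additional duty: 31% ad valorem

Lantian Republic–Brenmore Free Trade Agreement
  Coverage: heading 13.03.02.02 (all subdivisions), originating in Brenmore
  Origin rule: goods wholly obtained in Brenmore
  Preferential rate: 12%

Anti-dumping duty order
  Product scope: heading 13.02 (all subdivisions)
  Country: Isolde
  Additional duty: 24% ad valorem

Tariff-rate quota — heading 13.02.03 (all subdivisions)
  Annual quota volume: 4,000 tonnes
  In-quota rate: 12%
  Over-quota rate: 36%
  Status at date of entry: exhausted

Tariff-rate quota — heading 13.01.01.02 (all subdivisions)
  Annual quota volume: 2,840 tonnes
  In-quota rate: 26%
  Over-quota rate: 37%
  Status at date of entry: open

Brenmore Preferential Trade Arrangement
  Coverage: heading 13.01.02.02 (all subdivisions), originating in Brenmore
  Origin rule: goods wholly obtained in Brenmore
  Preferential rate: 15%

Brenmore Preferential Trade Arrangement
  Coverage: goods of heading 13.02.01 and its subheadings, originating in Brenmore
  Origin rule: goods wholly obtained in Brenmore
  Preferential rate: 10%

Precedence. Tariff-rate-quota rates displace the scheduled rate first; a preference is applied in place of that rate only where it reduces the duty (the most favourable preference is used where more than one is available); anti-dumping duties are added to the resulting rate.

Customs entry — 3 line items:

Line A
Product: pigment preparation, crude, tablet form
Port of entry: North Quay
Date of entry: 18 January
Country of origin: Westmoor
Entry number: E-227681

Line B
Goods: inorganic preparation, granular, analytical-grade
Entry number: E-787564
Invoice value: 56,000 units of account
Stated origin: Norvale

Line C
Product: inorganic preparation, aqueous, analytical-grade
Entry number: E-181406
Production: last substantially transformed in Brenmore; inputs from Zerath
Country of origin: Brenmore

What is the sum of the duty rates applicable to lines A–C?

40%

Line A: pigment → 13.03; tablet form → 13.03.02; crude → 13.03.02.01. Scheduled 2%. No special measure applies. → 2%.
Line B: inorganic → 13.02; granular → 13.02.02; analytical-grade → 13.02.02.02. Scheduled 29%. No special measure applies. → 29%.
Line C: inorganic → 13.02; aqueous → 13.02.01; analytical-grade → 13.02.01.01. Scheduled 9%. Brenmore agreement on 13.03.02.02: 13.02.01.01 not covered; Brenmore agreement on 13.01.02.02: 13.02.01.01 not covered; Brenmore agreement on 13.02.01: not wholly obtained. → 9%.
Sum: 2% + 29% + 9% = 40%.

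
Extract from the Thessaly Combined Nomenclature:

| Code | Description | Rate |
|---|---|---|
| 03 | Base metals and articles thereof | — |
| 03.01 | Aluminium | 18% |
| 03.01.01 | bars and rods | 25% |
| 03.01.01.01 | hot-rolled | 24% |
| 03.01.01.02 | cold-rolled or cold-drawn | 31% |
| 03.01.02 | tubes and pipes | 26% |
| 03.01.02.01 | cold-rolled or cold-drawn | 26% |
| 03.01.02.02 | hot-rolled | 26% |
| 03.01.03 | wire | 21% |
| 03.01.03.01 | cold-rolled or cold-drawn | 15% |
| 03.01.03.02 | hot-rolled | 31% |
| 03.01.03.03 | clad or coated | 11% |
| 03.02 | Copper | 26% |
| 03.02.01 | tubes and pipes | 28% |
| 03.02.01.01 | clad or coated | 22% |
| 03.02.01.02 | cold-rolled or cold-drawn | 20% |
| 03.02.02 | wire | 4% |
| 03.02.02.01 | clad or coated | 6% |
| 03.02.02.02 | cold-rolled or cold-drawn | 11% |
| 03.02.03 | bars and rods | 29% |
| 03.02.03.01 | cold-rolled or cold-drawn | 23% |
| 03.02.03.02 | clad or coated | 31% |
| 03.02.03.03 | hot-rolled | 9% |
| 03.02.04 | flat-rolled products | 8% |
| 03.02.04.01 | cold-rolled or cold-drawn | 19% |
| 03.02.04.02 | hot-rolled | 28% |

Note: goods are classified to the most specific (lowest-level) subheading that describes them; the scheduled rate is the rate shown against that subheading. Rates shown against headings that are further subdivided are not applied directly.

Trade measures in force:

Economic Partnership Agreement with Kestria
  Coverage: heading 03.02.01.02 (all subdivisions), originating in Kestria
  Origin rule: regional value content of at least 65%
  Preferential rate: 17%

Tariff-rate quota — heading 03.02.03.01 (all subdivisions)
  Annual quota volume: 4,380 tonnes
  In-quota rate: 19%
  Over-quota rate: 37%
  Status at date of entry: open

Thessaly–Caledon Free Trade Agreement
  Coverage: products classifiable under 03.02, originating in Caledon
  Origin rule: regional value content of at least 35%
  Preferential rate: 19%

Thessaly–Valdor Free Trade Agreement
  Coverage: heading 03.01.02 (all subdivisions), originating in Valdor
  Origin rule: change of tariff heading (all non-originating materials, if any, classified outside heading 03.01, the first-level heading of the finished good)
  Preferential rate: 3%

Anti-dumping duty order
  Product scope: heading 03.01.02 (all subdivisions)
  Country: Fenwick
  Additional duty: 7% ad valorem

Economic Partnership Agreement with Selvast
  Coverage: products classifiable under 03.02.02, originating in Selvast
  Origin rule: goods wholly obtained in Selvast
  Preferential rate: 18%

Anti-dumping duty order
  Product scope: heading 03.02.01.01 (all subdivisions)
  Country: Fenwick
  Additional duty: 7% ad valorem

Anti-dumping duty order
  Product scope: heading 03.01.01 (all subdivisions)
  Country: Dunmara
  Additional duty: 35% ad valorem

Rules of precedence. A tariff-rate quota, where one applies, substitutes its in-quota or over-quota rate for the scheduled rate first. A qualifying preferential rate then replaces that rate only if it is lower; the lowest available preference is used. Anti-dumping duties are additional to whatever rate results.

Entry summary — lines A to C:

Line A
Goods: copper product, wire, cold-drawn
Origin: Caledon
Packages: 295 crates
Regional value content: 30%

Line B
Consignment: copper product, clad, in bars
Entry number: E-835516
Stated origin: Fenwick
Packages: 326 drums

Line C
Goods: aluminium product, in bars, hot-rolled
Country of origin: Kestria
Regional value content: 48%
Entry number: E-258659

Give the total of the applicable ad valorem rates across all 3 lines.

66%

Line A: copper → 03.02; wire → 03.02.02; cold-drawn → 03.02.02.02. Scheduled 11%. Caledon agreement on 03.02: RVC < 35%. → 11%.
Line B: copper → 03.02; in bars → 03.02.03; clad → 03.02.03.02. Scheduled 31%. No special measure applies. → 31%.
Line C: aluminium → 03.01; in bars → 03.01.01; hot-rolled → 03.01.01.01. Scheduled 24%. Kestria agreement on 03.02.01.02: 03.01.01.01 not covered. → 24%.
Sum: 11% + 31% + 24% = 66%.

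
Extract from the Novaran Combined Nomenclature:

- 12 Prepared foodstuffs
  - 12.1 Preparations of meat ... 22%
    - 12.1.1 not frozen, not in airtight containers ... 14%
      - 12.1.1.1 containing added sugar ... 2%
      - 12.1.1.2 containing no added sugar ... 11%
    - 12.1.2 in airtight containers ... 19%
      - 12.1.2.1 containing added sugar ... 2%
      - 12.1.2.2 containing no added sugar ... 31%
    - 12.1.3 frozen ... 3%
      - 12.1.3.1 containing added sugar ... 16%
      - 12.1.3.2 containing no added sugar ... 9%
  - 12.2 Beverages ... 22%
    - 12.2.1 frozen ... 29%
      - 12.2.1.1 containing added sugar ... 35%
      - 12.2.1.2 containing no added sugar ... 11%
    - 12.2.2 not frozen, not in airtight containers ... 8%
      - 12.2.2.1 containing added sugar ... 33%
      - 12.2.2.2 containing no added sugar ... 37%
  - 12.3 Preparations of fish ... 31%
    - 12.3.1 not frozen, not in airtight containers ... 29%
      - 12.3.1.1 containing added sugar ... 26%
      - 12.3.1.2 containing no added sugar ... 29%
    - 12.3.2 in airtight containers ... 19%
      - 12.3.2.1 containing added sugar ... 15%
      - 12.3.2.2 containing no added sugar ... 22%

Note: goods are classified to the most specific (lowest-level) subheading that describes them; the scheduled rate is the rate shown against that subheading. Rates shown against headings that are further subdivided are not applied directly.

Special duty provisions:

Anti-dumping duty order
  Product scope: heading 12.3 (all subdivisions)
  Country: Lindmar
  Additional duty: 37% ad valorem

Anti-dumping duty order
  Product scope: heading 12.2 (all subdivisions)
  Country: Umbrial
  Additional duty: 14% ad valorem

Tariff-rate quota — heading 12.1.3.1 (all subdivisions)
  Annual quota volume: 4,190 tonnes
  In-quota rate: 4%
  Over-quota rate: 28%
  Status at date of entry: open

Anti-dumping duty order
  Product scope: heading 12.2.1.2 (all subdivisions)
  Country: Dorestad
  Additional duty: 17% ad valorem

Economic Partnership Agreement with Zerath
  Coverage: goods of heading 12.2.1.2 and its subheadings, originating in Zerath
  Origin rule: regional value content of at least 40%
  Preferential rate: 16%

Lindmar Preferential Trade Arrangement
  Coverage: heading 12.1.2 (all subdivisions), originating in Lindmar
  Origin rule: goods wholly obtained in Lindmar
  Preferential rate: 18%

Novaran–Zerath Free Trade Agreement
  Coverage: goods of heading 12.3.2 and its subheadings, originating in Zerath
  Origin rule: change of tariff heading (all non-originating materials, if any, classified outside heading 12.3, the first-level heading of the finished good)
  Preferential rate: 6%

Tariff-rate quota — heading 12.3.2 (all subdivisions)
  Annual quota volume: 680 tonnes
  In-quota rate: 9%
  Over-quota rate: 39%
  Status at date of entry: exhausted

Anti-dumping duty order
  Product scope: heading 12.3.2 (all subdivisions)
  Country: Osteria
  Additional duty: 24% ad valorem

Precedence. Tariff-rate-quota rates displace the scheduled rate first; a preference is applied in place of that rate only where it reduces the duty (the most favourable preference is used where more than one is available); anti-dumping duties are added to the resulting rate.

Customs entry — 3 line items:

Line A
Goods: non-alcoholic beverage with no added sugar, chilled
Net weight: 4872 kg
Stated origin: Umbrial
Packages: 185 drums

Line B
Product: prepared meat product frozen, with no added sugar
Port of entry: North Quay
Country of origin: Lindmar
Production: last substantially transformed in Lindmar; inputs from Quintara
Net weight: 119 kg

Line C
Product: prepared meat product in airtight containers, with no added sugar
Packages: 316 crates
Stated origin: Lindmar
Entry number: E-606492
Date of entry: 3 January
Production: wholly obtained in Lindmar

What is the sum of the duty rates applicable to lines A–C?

Line A: non-alcoholic beverage → 12.2; chilled → 12.2.2; with no added sugar → 12.2.2.2. Scheduled 37%. anti-dumping (Umbrial, 12.2): +14%; total 37% + 14% = 51%. → 51%.
Line B: prepared meat product → 12.1; frozen → 12.1.3; with no added sugar → 12.1.3.2. Scheduled 9%. Lindmar agreement on 12.1.2: 12.1.3.2 not covered. → 9%.
Line C: prepared meat product → 12.1; in airtight containers → 12.1.2; with no added sugar → 12.1.2.2. Scheduled 31%. Lindmar agreement on 12.1.2: wholly obtained → 18% available; preferential 18%. → 18%.
Sum: 51% + 9% + 18% = 78%.

78%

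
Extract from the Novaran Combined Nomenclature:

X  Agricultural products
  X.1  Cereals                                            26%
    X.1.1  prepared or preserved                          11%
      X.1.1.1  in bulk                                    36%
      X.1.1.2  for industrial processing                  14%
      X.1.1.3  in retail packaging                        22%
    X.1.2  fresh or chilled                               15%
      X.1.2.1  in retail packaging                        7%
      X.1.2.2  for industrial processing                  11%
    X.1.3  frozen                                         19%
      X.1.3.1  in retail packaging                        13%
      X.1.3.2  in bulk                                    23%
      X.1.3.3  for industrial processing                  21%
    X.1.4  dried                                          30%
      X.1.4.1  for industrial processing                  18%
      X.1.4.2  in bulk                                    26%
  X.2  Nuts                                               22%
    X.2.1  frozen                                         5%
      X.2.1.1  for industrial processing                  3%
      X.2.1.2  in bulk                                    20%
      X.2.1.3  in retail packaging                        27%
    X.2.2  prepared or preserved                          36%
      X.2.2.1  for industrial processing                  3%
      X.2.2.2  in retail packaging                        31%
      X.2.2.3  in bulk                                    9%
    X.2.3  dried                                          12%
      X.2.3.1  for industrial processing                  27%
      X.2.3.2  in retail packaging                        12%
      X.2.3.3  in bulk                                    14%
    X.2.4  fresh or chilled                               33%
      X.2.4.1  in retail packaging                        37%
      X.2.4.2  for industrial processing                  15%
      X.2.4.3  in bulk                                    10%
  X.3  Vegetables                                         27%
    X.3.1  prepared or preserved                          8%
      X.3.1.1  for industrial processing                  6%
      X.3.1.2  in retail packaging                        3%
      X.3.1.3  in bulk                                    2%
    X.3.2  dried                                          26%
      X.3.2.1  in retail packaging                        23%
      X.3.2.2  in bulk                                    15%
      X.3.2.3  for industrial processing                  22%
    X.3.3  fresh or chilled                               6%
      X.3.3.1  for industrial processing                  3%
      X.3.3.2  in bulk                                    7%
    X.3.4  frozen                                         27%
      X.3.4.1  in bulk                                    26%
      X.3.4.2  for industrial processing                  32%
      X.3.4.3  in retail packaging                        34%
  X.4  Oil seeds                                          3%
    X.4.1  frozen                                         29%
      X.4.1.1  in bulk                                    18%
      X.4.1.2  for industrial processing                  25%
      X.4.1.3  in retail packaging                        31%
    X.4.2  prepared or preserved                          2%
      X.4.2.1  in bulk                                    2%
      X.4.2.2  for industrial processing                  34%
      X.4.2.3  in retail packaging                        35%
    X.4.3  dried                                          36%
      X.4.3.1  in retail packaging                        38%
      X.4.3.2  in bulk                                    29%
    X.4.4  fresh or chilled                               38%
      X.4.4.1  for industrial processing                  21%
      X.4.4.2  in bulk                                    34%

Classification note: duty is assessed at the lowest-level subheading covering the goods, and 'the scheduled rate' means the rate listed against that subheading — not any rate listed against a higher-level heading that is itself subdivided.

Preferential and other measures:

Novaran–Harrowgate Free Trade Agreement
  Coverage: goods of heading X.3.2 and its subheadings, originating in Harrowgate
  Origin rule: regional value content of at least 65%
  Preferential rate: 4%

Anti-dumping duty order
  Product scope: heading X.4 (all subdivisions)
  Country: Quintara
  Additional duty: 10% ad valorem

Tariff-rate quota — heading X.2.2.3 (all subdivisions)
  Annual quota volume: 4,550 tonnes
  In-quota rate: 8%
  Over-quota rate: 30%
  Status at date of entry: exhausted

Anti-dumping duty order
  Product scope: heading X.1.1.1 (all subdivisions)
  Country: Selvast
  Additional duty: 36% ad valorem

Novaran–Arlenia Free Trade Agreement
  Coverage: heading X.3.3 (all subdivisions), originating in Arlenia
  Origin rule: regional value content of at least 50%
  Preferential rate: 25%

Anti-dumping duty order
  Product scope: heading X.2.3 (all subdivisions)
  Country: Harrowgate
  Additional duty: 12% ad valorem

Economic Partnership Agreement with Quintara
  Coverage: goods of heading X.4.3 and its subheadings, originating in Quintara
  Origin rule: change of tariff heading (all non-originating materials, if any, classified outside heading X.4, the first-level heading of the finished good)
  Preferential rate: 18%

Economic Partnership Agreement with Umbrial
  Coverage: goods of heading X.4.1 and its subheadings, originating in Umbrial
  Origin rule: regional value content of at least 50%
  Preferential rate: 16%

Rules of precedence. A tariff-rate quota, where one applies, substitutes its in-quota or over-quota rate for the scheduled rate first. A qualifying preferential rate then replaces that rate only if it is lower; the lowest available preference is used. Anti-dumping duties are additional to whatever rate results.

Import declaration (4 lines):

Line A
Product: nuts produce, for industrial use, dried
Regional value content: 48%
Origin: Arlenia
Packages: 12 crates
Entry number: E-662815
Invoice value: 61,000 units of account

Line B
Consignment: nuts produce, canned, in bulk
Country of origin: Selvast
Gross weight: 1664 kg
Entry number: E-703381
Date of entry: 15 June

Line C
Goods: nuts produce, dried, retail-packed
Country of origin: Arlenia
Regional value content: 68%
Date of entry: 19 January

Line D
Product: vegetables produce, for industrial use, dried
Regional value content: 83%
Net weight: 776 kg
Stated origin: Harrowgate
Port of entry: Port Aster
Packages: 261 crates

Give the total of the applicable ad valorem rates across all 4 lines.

Line A: nuts → X.2; dried → X.2.3; for industrial use → X.2.3.1. Scheduled 27%. Arlenia agreement on X.3.3: X.2.3.1 not covered. → 27%.
Line B: nuts → X.2; canned → X.2.2; in bulk → X.2.2.3. Scheduled 9%. quota on X.2.2.3 exhausted → over-quota 30%. → 30%.
Line C: nuts → X.2; dried → X.2.3; retail-packed → X.2.3.2. Scheduled 12%. Arlenia agreement on X.3.3: X.2.3.2 not covered. → 12%.
Line D: vegetables → X.3; dried → X.3.2; for industrial use → X.3.2.3. Scheduled 22%. Harrowgate agreement on X.3.2: RVC ≥ 65% → 4% available; preferential 4%. → 4%.
Sum: 27% + 30% + 12% + 4% = 73%.

73%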